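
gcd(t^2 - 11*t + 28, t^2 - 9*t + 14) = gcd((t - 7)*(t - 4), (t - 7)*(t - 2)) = t - 7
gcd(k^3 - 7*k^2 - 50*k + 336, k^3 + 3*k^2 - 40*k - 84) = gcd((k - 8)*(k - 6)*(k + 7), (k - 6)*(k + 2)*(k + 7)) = k^2 + k - 42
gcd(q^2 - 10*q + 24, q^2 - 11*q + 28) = q - 4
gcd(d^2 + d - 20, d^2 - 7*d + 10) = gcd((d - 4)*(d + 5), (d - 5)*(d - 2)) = 1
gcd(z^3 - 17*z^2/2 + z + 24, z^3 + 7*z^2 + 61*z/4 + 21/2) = z + 3/2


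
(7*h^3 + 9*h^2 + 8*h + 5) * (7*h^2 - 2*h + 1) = 49*h^5 + 49*h^4 + 45*h^3 + 28*h^2 - 2*h + 5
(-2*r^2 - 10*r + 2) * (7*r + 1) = -14*r^3 - 72*r^2 + 4*r + 2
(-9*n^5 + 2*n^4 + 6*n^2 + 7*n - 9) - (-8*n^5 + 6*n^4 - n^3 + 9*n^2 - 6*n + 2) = -n^5 - 4*n^4 + n^3 - 3*n^2 + 13*n - 11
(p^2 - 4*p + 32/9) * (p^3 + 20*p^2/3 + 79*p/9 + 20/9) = p^5 + 8*p^4/3 - 43*p^3/3 - 248*p^2/27 + 1808*p/81 + 640/81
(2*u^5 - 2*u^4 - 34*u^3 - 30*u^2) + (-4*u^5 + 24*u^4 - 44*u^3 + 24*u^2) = -2*u^5 + 22*u^4 - 78*u^3 - 6*u^2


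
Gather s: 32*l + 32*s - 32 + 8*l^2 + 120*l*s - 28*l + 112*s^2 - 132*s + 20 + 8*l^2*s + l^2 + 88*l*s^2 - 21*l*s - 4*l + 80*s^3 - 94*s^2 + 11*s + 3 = 9*l^2 + 80*s^3 + s^2*(88*l + 18) + s*(8*l^2 + 99*l - 89) - 9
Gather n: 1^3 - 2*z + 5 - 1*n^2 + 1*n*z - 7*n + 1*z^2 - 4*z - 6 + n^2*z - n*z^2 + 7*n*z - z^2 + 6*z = n^2*(z - 1) + n*(-z^2 + 8*z - 7)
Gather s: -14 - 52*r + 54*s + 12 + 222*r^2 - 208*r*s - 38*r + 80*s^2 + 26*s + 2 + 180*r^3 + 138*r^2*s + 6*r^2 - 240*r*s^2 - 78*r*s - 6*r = 180*r^3 + 228*r^2 - 96*r + s^2*(80 - 240*r) + s*(138*r^2 - 286*r + 80)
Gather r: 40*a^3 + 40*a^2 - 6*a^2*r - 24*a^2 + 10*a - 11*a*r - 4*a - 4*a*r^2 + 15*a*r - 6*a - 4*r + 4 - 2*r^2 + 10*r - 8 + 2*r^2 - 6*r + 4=40*a^3 + 16*a^2 - 4*a*r^2 + r*(-6*a^2 + 4*a)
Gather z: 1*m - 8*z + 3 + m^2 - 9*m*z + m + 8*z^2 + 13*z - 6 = m^2 + 2*m + 8*z^2 + z*(5 - 9*m) - 3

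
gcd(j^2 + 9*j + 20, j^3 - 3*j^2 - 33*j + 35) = j + 5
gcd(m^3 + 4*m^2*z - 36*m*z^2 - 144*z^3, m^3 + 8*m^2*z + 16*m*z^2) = m + 4*z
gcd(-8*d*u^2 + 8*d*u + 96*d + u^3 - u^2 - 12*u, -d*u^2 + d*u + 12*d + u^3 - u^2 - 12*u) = u^2 - u - 12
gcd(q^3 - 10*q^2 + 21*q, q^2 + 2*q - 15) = q - 3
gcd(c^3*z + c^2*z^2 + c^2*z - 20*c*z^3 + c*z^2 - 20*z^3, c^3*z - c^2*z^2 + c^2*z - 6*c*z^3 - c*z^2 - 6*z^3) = c*z + z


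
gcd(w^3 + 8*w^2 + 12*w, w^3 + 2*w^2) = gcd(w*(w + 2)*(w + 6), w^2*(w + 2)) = w^2 + 2*w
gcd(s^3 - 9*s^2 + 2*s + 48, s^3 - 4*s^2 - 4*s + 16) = s + 2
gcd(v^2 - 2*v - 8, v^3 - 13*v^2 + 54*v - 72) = v - 4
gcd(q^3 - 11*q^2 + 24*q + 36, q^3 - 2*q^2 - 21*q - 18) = q^2 - 5*q - 6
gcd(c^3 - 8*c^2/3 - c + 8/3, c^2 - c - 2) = c + 1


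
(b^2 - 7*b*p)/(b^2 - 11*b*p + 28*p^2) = b/(b - 4*p)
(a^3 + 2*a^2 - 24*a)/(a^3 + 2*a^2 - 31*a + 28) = a*(a + 6)/(a^2 + 6*a - 7)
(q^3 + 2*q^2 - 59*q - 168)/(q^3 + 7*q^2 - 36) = (q^2 - q - 56)/(q^2 + 4*q - 12)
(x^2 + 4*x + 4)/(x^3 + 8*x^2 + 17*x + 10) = (x + 2)/(x^2 + 6*x + 5)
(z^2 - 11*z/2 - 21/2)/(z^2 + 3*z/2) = (z - 7)/z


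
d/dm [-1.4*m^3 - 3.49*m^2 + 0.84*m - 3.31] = -4.2*m^2 - 6.98*m + 0.84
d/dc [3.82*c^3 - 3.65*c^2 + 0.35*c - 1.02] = 11.46*c^2 - 7.3*c + 0.35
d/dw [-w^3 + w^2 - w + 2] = -3*w^2 + 2*w - 1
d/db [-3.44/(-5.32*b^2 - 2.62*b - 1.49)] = (-36.6016*b - 9.0128)/(5.32*b^2 + 2.62*b + 1.49)^2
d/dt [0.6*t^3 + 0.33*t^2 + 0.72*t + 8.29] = 1.8*t^2 + 0.66*t + 0.72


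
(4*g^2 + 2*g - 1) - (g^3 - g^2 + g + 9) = -g^3 + 5*g^2 + g - 10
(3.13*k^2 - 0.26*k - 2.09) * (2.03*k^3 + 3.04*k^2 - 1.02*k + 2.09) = 6.3539*k^5 + 8.9874*k^4 - 8.2257*k^3 + 0.4533*k^2 + 1.5884*k - 4.3681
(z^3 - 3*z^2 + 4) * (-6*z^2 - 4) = -6*z^5 + 18*z^4 - 4*z^3 - 12*z^2 - 16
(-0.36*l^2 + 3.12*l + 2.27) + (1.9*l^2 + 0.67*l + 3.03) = 1.54*l^2 + 3.79*l + 5.3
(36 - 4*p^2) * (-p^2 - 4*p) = 4*p^4 + 16*p^3 - 36*p^2 - 144*p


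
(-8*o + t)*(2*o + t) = -16*o^2 - 6*o*t + t^2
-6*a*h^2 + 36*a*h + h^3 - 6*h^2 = h*(-6*a + h)*(h - 6)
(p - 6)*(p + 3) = p^2 - 3*p - 18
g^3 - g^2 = g^2*(g - 1)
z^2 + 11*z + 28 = (z + 4)*(z + 7)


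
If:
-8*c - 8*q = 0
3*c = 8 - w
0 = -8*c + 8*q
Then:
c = 0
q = 0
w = 8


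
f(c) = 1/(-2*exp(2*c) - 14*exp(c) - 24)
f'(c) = (4*exp(2*c) + 14*exp(c))/(-2*exp(2*c) - 14*exp(c) - 24)^2 = (exp(c) + 7/2)*exp(c)/(exp(2*c) + 7*exp(c) + 12)^2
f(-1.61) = -0.04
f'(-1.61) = 0.00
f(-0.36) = -0.03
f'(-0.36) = 0.01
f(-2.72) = -0.04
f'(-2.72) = 0.00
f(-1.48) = -0.04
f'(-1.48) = 0.00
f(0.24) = -0.02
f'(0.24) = 0.01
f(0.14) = -0.02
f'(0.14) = 0.01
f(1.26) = -0.01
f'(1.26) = 0.01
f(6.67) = -0.00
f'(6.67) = 0.00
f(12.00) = 0.00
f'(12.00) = 0.00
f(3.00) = 0.00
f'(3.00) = 0.00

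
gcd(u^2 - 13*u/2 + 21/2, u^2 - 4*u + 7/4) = u - 7/2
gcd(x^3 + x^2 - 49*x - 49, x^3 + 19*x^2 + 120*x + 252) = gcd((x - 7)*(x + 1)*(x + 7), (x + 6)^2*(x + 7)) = x + 7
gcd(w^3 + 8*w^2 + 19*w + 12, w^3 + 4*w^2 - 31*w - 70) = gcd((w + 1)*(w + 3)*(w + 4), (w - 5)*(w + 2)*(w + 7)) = 1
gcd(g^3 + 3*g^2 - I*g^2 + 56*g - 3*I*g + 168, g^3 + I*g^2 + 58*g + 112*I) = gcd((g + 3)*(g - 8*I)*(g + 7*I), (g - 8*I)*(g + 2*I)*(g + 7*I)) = g^2 - I*g + 56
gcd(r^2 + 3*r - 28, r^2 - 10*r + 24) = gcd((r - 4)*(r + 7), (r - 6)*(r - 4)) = r - 4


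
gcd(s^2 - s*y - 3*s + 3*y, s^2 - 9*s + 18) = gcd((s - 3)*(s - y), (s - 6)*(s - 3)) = s - 3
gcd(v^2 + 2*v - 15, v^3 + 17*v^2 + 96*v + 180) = v + 5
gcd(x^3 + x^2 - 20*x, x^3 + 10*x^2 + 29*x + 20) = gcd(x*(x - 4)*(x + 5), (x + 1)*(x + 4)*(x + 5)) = x + 5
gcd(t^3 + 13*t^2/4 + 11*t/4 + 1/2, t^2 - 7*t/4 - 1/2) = t + 1/4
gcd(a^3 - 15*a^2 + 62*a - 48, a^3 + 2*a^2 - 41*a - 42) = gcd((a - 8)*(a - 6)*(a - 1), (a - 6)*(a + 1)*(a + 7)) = a - 6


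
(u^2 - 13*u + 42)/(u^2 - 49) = (u - 6)/(u + 7)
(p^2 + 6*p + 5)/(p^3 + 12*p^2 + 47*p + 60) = (p + 1)/(p^2 + 7*p + 12)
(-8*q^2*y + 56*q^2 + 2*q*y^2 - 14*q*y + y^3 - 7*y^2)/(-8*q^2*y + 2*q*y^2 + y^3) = (y - 7)/y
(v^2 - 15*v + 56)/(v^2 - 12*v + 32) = (v - 7)/(v - 4)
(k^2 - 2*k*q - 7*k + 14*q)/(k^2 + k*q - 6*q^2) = (k - 7)/(k + 3*q)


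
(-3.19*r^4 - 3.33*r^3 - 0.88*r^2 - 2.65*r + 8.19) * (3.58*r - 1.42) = -11.4202*r^5 - 7.3916*r^4 + 1.5782*r^3 - 8.2374*r^2 + 33.0832*r - 11.6298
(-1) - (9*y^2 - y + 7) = -9*y^2 + y - 8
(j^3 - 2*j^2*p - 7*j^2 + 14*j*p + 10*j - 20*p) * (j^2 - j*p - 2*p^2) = j^5 - 3*j^4*p - 7*j^4 + 21*j^3*p + 10*j^3 + 4*j^2*p^3 - 30*j^2*p - 28*j*p^3 + 40*p^3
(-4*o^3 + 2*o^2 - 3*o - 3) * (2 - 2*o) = 8*o^4 - 12*o^3 + 10*o^2 - 6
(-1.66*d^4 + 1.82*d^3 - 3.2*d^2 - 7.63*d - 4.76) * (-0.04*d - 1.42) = 0.0664*d^5 + 2.2844*d^4 - 2.4564*d^3 + 4.8492*d^2 + 11.025*d + 6.7592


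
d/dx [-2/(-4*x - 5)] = -8/(4*x + 5)^2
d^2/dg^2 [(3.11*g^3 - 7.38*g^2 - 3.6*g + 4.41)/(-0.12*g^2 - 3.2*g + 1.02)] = (-1.77635683940025e-15*g^4 - 70.018288*g^3 + 65.9450880000001*g^2 - 26.930664*g - 52.539264)/(0.001728*g^6 + 0.13824*g^5 + 3.642336*g^4 + 30.41792*g^3 - 30.959856*g^2 + 9.98784*g - 1.061208)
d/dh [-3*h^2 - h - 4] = -6*h - 1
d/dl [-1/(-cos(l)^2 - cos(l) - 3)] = (2*cos(l) + 1)*sin(l)/(cos(l)^2 + cos(l) + 3)^2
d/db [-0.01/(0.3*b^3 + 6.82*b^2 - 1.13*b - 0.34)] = (0.009*b^2 + 0.1364*b - 0.0113)/(0.3*b^3 + 6.82*b^2 - 1.13*b - 0.34)^2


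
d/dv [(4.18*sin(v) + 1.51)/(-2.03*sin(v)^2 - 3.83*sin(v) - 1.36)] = (8.4854*sin(v)^2 + 6.1306*sin(v) + 0.0985000000000005)*cos(v)/(4.1209*sin(v)^4 + 15.5498*sin(v)^3 + 20.1905*sin(v)^2 + 10.4176*sin(v) + 1.8496)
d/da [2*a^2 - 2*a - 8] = 4*a - 2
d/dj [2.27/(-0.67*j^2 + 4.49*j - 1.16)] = (3.0418*j - 10.1923)/(0.67*j^2 - 4.49*j + 1.16)^2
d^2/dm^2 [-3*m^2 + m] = -6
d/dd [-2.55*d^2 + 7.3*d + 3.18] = 7.3 - 5.1*d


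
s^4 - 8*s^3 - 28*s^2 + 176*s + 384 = (s - 8)*(s - 6)*(s + 2)*(s + 4)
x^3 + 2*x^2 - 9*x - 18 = (x - 3)*(x + 2)*(x + 3)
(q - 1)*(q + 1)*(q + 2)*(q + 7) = q^4 + 9*q^3 + 13*q^2 - 9*q - 14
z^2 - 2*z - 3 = (z - 3)*(z + 1)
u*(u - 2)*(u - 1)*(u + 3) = u^4 - 7*u^2 + 6*u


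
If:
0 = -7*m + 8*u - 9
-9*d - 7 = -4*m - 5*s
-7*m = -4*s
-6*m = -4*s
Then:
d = -7/9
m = 0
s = 0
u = 9/8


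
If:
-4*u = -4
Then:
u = 1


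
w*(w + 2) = w^2 + 2*w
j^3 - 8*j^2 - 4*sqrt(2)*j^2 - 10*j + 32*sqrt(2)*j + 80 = (j - 8)*(j - 5*sqrt(2))*(j + sqrt(2))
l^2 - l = l*(l - 1)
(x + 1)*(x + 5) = x^2 + 6*x + 5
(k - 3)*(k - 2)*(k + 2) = k^3 - 3*k^2 - 4*k + 12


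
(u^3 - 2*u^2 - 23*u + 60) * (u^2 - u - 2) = u^5 - 3*u^4 - 23*u^3 + 87*u^2 - 14*u - 120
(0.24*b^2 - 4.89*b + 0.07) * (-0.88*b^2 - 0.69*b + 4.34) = -0.2112*b^4 + 4.1376*b^3 + 4.3541*b^2 - 21.2709*b + 0.3038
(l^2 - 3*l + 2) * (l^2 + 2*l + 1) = l^4 - l^3 - 3*l^2 + l + 2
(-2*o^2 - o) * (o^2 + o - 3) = -2*o^4 - 3*o^3 + 5*o^2 + 3*o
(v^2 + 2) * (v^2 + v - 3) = v^4 + v^3 - v^2 + 2*v - 6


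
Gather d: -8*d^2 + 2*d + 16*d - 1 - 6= -8*d^2 + 18*d - 7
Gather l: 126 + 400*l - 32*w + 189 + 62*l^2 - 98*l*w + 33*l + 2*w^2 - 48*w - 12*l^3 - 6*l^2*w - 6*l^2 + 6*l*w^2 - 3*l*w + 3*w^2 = -12*l^3 + l^2*(56 - 6*w) + l*(6*w^2 - 101*w + 433) + 5*w^2 - 80*w + 315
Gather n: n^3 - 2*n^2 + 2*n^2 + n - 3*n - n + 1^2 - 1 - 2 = n^3 - 3*n - 2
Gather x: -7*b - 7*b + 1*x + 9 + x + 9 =-14*b + 2*x + 18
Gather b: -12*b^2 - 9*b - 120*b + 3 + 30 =-12*b^2 - 129*b + 33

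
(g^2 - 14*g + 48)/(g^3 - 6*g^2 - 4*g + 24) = (g - 8)/(g^2 - 4)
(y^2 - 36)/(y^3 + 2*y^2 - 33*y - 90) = (y + 6)/(y^2 + 8*y + 15)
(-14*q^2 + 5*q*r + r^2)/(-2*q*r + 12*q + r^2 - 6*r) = (7*q + r)/(r - 6)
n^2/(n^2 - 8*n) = n/(n - 8)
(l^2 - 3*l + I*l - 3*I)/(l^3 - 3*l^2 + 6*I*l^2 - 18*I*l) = (l + I)/(l*(l + 6*I))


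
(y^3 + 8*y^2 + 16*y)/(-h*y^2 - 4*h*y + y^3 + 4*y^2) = (y + 4)/(-h + y)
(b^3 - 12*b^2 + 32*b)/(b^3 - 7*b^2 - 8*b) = (b - 4)/(b + 1)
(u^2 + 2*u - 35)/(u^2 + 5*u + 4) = (u^2 + 2*u - 35)/(u^2 + 5*u + 4)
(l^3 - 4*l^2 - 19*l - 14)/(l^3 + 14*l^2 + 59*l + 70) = (l^2 - 6*l - 7)/(l^2 + 12*l + 35)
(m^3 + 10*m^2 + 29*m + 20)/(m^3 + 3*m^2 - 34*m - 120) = (m + 1)/(m - 6)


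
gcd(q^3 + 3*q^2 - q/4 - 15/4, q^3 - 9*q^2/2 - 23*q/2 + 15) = q^2 + 3*q/2 - 5/2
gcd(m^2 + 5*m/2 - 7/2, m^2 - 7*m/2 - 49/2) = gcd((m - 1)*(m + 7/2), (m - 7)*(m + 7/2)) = m + 7/2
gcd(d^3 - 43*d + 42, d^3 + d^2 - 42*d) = d^2 + d - 42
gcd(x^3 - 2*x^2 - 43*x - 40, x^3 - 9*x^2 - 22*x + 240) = x^2 - 3*x - 40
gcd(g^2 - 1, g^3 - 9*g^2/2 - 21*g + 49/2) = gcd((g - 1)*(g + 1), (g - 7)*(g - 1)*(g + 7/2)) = g - 1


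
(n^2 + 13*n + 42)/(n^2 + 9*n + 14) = (n + 6)/(n + 2)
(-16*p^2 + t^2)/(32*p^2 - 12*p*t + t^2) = (-4*p - t)/(8*p - t)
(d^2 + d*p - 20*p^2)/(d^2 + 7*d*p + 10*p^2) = (d - 4*p)/(d + 2*p)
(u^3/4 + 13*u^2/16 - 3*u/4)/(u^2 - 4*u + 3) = u*(4*u^2 + 13*u - 12)/(16*(u^2 - 4*u + 3))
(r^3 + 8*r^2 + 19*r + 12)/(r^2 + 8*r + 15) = (r^2 + 5*r + 4)/(r + 5)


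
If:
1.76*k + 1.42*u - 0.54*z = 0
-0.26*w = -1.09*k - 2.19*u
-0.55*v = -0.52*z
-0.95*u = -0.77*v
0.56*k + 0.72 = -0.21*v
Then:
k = 9.29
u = -22.87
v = -28.21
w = -153.65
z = -29.84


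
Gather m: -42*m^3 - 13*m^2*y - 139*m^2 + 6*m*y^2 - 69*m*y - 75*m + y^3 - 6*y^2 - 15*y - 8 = -42*m^3 + m^2*(-13*y - 139) + m*(6*y^2 - 69*y - 75) + y^3 - 6*y^2 - 15*y - 8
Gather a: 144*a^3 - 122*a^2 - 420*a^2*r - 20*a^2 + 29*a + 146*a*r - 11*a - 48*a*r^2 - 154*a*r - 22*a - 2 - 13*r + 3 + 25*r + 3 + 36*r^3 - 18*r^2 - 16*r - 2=144*a^3 + a^2*(-420*r - 142) + a*(-48*r^2 - 8*r - 4) + 36*r^3 - 18*r^2 - 4*r + 2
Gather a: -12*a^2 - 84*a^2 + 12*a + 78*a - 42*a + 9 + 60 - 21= -96*a^2 + 48*a + 48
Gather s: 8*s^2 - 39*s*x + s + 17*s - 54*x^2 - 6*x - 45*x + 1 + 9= 8*s^2 + s*(18 - 39*x) - 54*x^2 - 51*x + 10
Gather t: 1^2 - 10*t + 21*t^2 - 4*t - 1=21*t^2 - 14*t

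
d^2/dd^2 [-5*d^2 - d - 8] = -10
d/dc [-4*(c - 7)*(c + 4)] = 12 - 8*c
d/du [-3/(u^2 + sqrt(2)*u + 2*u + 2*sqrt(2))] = 3*(2*u + sqrt(2) + 2)/(u^2 + sqrt(2)*u + 2*u + 2*sqrt(2))^2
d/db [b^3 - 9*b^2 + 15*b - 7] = 3*b^2 - 18*b + 15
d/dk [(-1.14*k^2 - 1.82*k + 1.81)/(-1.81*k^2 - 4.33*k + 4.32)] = (1.642*k^2 - 3.2974*k - 0.025100000000001)/(3.2761*k^4 + 15.6746*k^3 + 3.1105*k^2 - 37.4112*k + 18.6624)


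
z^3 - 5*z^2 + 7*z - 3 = (z - 3)*(z - 1)^2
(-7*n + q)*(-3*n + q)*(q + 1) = 21*n^2*q + 21*n^2 - 10*n*q^2 - 10*n*q + q^3 + q^2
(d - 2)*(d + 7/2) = d^2 + 3*d/2 - 7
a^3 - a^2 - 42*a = a*(a - 7)*(a + 6)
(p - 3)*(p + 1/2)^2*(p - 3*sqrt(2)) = p^4 - 3*sqrt(2)*p^3 - 2*p^3 - 11*p^2/4 + 6*sqrt(2)*p^2 - 3*p/4 + 33*sqrt(2)*p/4 + 9*sqrt(2)/4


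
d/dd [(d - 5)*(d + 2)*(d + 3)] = 3*d^2 - 19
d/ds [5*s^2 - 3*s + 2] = 10*s - 3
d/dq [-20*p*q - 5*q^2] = -20*p - 10*q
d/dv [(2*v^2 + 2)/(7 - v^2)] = 32*v/(v^2 - 7)^2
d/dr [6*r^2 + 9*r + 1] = 12*r + 9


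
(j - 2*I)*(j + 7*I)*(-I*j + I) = -I*j^3 + 5*j^2 + I*j^2 - 5*j - 14*I*j + 14*I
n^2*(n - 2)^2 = n^4 - 4*n^3 + 4*n^2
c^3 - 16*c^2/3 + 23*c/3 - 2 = (c - 3)*(c - 2)*(c - 1/3)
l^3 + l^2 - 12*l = l*(l - 3)*(l + 4)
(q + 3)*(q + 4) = q^2 + 7*q + 12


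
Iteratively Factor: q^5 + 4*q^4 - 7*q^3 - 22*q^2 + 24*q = (q - 1)*(q^4 + 5*q^3 - 2*q^2 - 24*q) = q*(q - 1)*(q^3 + 5*q^2 - 2*q - 24) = q*(q - 1)*(q + 3)*(q^2 + 2*q - 8) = q*(q - 2)*(q - 1)*(q + 3)*(q + 4)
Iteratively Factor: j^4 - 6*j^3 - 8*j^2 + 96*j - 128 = (j + 4)*(j^3 - 10*j^2 + 32*j - 32) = (j - 4)*(j + 4)*(j^2 - 6*j + 8) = (j - 4)^2*(j + 4)*(j - 2)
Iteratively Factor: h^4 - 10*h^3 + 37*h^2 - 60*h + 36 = (h - 3)*(h^3 - 7*h^2 + 16*h - 12) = (h - 3)*(h - 2)*(h^2 - 5*h + 6) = (h - 3)^2*(h - 2)*(h - 2)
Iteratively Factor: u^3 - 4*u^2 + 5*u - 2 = (u - 2)*(u^2 - 2*u + 1) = (u - 2)*(u - 1)*(u - 1)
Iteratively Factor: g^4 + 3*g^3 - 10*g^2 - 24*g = (g + 4)*(g^3 - g^2 - 6*g) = (g + 2)*(g + 4)*(g^2 - 3*g) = g*(g + 2)*(g + 4)*(g - 3)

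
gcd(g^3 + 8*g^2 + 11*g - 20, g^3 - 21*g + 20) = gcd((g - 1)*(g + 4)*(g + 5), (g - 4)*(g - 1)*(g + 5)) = g^2 + 4*g - 5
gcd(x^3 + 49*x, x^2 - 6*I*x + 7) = x - 7*I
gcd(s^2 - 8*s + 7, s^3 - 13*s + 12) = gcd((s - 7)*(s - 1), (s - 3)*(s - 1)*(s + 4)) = s - 1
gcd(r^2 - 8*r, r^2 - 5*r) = r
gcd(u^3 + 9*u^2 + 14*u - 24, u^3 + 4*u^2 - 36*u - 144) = u^2 + 10*u + 24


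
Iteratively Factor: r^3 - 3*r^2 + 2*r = (r - 2)*(r^2 - r) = r*(r - 2)*(r - 1)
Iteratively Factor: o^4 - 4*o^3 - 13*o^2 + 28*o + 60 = (o - 3)*(o^3 - o^2 - 16*o - 20) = (o - 5)*(o - 3)*(o^2 + 4*o + 4) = (o - 5)*(o - 3)*(o + 2)*(o + 2)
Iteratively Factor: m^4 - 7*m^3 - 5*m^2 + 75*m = (m + 3)*(m^3 - 10*m^2 + 25*m) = (m - 5)*(m + 3)*(m^2 - 5*m) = (m - 5)^2*(m + 3)*(m)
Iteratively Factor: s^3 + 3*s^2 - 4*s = (s + 4)*(s^2 - s) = s*(s + 4)*(s - 1)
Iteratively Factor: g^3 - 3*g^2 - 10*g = (g)*(g^2 - 3*g - 10) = g*(g - 5)*(g + 2)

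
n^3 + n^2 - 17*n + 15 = (n - 3)*(n - 1)*(n + 5)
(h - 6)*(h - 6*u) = h^2 - 6*h*u - 6*h + 36*u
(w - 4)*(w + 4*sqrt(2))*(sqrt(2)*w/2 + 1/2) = sqrt(2)*w^3/2 - 2*sqrt(2)*w^2 + 9*w^2/2 - 18*w + 2*sqrt(2)*w - 8*sqrt(2)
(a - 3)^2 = a^2 - 6*a + 9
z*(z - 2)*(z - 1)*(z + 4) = z^4 + z^3 - 10*z^2 + 8*z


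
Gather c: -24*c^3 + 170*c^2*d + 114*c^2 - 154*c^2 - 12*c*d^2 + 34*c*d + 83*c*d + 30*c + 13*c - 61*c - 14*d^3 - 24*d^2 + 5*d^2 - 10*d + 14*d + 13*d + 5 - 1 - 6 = -24*c^3 + c^2*(170*d - 40) + c*(-12*d^2 + 117*d - 18) - 14*d^3 - 19*d^2 + 17*d - 2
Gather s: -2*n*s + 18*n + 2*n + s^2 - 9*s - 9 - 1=20*n + s^2 + s*(-2*n - 9) - 10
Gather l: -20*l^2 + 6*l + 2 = -20*l^2 + 6*l + 2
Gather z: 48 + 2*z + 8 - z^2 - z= -z^2 + z + 56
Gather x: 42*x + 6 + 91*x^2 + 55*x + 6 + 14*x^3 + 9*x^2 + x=14*x^3 + 100*x^2 + 98*x + 12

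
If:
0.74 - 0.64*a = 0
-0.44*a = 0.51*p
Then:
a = 1.16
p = -1.00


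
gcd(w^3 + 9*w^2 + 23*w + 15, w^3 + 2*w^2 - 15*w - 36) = w + 3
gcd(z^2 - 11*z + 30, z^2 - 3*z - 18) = z - 6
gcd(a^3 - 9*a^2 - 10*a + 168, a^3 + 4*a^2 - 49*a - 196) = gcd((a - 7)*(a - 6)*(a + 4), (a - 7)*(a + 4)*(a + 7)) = a^2 - 3*a - 28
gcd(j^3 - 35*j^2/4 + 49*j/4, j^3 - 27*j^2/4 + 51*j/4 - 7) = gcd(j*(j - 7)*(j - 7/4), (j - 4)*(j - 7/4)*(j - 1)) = j - 7/4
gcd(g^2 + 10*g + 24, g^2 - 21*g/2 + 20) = 1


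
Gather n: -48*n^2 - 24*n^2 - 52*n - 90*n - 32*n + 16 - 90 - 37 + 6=-72*n^2 - 174*n - 105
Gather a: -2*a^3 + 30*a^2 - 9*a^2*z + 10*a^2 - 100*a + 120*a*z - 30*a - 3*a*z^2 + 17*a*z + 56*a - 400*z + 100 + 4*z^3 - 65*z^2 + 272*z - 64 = -2*a^3 + a^2*(40 - 9*z) + a*(-3*z^2 + 137*z - 74) + 4*z^3 - 65*z^2 - 128*z + 36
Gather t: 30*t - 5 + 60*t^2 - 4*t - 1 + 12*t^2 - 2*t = 72*t^2 + 24*t - 6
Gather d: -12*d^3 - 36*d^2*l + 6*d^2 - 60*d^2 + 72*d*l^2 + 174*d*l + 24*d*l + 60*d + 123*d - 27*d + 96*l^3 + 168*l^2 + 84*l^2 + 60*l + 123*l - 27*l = -12*d^3 + d^2*(-36*l - 54) + d*(72*l^2 + 198*l + 156) + 96*l^3 + 252*l^2 + 156*l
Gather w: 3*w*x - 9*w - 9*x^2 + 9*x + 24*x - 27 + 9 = w*(3*x - 9) - 9*x^2 + 33*x - 18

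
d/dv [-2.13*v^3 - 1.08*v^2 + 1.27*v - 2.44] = -6.39*v^2 - 2.16*v + 1.27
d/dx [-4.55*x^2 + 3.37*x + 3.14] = 3.37 - 9.1*x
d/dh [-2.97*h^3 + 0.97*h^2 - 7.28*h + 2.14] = -8.91*h^2 + 1.94*h - 7.28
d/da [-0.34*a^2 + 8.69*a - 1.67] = 8.69 - 0.68*a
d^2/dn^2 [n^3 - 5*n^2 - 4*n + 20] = 6*n - 10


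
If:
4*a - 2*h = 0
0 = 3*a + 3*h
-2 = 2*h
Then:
No Solution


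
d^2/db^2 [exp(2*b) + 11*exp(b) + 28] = (4*exp(b) + 11)*exp(b)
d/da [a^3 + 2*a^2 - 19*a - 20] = 3*a^2 + 4*a - 19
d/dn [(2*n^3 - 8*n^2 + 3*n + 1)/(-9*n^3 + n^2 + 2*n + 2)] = 2*(-35*n^4 + 31*n^3 + 10*n^2 - 17*n + 2)/(81*n^6 - 18*n^5 - 35*n^4 - 32*n^3 + 8*n^2 + 8*n + 4)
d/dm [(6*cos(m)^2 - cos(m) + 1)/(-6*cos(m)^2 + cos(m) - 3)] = 2*(12*cos(m) - 1)*sin(m)/(6*sin(m)^2 + cos(m) - 9)^2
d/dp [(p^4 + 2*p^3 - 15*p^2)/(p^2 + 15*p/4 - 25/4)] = 4*p*(8*p^2 - 27*p + 30)/(16*p^2 - 40*p + 25)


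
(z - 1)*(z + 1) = z^2 - 1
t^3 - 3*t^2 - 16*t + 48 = (t - 4)*(t - 3)*(t + 4)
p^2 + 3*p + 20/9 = (p + 4/3)*(p + 5/3)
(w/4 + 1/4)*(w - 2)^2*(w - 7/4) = w^4/4 - 19*w^3/16 + 21*w^2/16 + w - 7/4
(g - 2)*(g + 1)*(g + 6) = g^3 + 5*g^2 - 8*g - 12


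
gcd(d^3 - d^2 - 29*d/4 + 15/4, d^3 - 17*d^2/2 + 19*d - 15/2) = d^2 - 7*d/2 + 3/2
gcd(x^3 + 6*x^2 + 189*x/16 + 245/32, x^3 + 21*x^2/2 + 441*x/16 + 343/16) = x^2 + 7*x/2 + 49/16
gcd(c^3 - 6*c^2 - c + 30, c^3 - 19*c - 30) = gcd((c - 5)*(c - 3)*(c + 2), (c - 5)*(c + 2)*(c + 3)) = c^2 - 3*c - 10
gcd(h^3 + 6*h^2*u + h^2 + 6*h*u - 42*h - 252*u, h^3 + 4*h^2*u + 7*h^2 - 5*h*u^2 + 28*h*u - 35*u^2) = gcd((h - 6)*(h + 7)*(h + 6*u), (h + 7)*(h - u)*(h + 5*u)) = h + 7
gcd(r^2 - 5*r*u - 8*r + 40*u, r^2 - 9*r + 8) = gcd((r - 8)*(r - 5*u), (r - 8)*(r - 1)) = r - 8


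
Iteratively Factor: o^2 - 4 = (o - 2)*(o + 2)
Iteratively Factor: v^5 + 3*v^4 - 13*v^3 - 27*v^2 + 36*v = (v - 1)*(v^4 + 4*v^3 - 9*v^2 - 36*v) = v*(v - 1)*(v^3 + 4*v^2 - 9*v - 36) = v*(v - 1)*(v + 3)*(v^2 + v - 12) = v*(v - 1)*(v + 3)*(v + 4)*(v - 3)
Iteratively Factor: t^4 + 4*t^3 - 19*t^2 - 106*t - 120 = (t - 5)*(t^3 + 9*t^2 + 26*t + 24) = (t - 5)*(t + 2)*(t^2 + 7*t + 12) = (t - 5)*(t + 2)*(t + 3)*(t + 4)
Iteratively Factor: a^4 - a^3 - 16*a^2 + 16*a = (a - 1)*(a^3 - 16*a) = a*(a - 1)*(a^2 - 16) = a*(a - 4)*(a - 1)*(a + 4)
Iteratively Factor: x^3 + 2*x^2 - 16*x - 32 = (x + 2)*(x^2 - 16) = (x - 4)*(x + 2)*(x + 4)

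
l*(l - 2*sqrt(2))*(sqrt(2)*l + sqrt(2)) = sqrt(2)*l^3 - 4*l^2 + sqrt(2)*l^2 - 4*l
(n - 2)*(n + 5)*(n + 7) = n^3 + 10*n^2 + 11*n - 70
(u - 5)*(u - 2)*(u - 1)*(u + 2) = u^4 - 6*u^3 + u^2 + 24*u - 20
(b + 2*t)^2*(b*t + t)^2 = b^4*t^2 + 4*b^3*t^3 + 2*b^3*t^2 + 4*b^2*t^4 + 8*b^2*t^3 + b^2*t^2 + 8*b*t^4 + 4*b*t^3 + 4*t^4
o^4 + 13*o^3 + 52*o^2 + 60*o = o*(o + 2)*(o + 5)*(o + 6)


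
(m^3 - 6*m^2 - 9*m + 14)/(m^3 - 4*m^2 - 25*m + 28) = (m + 2)/(m + 4)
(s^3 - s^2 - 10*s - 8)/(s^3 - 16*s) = (s^2 + 3*s + 2)/(s*(s + 4))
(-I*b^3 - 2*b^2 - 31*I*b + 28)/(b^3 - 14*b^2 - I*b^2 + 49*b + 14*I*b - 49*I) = (-I*b^3 - 2*b^2 - 31*I*b + 28)/(b^3 + b^2*(-14 - I) + b*(49 + 14*I) - 49*I)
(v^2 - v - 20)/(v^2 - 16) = (v - 5)/(v - 4)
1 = 1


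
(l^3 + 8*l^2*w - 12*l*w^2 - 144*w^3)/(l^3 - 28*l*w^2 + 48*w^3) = (-l - 6*w)/(-l + 2*w)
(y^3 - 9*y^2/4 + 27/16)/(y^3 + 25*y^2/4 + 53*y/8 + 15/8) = (4*y^2 - 12*y + 9)/(2*(2*y^2 + 11*y + 5))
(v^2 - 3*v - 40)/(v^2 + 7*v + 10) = (v - 8)/(v + 2)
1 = 1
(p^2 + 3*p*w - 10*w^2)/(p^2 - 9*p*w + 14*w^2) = (p + 5*w)/(p - 7*w)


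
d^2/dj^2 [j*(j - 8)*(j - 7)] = 6*j - 30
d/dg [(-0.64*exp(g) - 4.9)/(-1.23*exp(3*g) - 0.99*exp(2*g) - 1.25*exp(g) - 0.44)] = (-(0.64*exp(g) + 4.9)*(3.69*exp(2*g) + 1.98*exp(g) + 1.25) + 0.7872*exp(3*g) + 0.6336*exp(2*g) + 0.8*exp(g) + 0.2816)*exp(g)/(1.23*exp(3*g) + 0.99*exp(2*g) + 1.25*exp(g) + 0.44)^2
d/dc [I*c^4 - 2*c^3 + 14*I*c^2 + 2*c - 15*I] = 4*I*c^3 - 6*c^2 + 28*I*c + 2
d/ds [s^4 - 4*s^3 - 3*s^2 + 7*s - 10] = 4*s^3 - 12*s^2 - 6*s + 7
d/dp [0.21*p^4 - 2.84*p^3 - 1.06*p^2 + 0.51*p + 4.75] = 0.84*p^3 - 8.52*p^2 - 2.12*p + 0.51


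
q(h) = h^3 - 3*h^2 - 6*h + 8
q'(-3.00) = 39.00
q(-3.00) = -28.00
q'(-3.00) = 39.00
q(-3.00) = -28.00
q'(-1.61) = 11.44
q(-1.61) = 5.71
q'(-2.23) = 22.30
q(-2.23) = -4.63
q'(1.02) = -9.00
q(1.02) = -0.18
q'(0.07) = -6.41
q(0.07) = 7.57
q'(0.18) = -6.98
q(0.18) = 6.83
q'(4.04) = 18.72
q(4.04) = 0.73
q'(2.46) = -2.61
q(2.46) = -10.03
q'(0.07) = -6.41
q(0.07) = 7.57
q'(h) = 3*h^2 - 6*h - 6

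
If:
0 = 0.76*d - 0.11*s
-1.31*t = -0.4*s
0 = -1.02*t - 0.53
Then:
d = -0.25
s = -1.70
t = -0.52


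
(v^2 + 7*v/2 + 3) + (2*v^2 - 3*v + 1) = 3*v^2 + v/2 + 4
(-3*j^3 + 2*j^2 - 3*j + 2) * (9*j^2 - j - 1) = -27*j^5 + 21*j^4 - 26*j^3 + 19*j^2 + j - 2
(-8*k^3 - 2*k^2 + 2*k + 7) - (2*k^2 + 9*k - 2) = -8*k^3 - 4*k^2 - 7*k + 9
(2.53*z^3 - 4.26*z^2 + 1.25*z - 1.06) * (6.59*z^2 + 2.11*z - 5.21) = 16.6727*z^5 - 22.7351*z^4 - 13.9324*z^3 + 17.8467*z^2 - 8.7491*z + 5.5226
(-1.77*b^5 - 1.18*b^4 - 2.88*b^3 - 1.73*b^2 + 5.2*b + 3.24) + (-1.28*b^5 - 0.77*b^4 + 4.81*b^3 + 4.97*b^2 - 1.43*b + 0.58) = -3.05*b^5 - 1.95*b^4 + 1.93*b^3 + 3.24*b^2 + 3.77*b + 3.82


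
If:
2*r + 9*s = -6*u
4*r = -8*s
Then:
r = 12*u/5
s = -6*u/5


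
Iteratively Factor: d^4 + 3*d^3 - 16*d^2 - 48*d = (d - 4)*(d^3 + 7*d^2 + 12*d) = (d - 4)*(d + 4)*(d^2 + 3*d) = (d - 4)*(d + 3)*(d + 4)*(d)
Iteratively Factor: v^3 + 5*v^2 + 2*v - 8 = (v + 4)*(v^2 + v - 2) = (v - 1)*(v + 4)*(v + 2)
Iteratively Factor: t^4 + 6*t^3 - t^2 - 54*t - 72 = (t + 3)*(t^3 + 3*t^2 - 10*t - 24) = (t - 3)*(t + 3)*(t^2 + 6*t + 8) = (t - 3)*(t + 2)*(t + 3)*(t + 4)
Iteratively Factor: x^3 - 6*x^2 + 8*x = (x)*(x^2 - 6*x + 8) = x*(x - 2)*(x - 4)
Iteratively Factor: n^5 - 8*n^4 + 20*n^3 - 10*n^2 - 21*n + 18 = (n - 2)*(n^4 - 6*n^3 + 8*n^2 + 6*n - 9) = (n - 2)*(n - 1)*(n^3 - 5*n^2 + 3*n + 9) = (n - 3)*(n - 2)*(n - 1)*(n^2 - 2*n - 3) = (n - 3)*(n - 2)*(n - 1)*(n + 1)*(n - 3)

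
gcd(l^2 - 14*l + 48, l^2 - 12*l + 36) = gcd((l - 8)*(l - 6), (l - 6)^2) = l - 6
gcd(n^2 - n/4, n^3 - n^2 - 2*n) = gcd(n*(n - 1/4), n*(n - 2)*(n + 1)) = n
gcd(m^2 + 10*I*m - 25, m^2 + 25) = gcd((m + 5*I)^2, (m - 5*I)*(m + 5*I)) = m + 5*I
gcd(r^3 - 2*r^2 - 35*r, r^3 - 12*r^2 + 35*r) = r^2 - 7*r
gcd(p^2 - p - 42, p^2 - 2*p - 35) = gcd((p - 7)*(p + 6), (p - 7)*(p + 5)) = p - 7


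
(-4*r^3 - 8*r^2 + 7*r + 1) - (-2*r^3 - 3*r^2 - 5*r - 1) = -2*r^3 - 5*r^2 + 12*r + 2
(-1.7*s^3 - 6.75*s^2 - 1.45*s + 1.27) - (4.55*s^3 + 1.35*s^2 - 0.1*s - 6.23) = -6.25*s^3 - 8.1*s^2 - 1.35*s + 7.5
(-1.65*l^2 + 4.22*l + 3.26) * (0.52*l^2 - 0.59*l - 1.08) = -0.858*l^4 + 3.1679*l^3 + 0.9874*l^2 - 6.481*l - 3.5208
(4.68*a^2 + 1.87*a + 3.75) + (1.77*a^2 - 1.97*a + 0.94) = 6.45*a^2 - 0.0999999999999999*a + 4.69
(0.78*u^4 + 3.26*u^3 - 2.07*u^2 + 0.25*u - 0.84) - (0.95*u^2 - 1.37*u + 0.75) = 0.78*u^4 + 3.26*u^3 - 3.02*u^2 + 1.62*u - 1.59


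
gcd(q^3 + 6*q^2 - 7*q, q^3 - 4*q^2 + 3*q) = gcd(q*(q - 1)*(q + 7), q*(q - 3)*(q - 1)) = q^2 - q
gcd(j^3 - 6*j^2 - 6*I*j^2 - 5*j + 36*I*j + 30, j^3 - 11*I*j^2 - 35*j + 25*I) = j^2 - 6*I*j - 5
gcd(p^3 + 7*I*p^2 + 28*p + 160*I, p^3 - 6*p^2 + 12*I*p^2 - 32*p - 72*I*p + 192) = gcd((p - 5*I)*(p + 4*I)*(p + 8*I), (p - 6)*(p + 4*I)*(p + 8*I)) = p^2 + 12*I*p - 32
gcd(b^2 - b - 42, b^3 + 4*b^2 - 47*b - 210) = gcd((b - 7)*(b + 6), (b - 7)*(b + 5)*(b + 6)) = b^2 - b - 42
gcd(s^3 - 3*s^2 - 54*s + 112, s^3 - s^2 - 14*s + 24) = s - 2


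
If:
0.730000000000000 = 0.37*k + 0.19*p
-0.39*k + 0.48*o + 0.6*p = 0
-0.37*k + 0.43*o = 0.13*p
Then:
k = 2.00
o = 1.71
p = -0.06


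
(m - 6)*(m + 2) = m^2 - 4*m - 12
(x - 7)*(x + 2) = x^2 - 5*x - 14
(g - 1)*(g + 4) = g^2 + 3*g - 4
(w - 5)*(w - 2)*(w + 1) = w^3 - 6*w^2 + 3*w + 10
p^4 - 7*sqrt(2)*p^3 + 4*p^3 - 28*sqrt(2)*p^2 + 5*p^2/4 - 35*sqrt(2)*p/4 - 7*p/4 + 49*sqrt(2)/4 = (p - 1/2)*(p + 1)*(p + 7/2)*(p - 7*sqrt(2))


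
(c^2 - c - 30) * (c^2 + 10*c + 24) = c^4 + 9*c^3 - 16*c^2 - 324*c - 720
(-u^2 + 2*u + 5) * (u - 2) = -u^3 + 4*u^2 + u - 10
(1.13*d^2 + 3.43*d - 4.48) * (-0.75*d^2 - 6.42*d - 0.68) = -0.8475*d^4 - 9.8271*d^3 - 19.429*d^2 + 26.4292*d + 3.0464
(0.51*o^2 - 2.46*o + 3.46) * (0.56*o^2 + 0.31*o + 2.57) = 0.2856*o^4 - 1.2195*o^3 + 2.4857*o^2 - 5.2496*o + 8.8922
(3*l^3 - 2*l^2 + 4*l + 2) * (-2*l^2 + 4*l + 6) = -6*l^5 + 16*l^4 + 2*l^3 + 32*l + 12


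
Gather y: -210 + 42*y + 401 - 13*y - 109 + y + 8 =30*y + 90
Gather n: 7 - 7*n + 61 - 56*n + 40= 108 - 63*n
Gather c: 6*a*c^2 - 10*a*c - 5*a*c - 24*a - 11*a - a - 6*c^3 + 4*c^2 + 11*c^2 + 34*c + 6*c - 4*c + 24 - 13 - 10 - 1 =-36*a - 6*c^3 + c^2*(6*a + 15) + c*(36 - 15*a)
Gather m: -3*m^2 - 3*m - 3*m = -3*m^2 - 6*m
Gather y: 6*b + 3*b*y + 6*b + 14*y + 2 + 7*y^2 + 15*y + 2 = 12*b + 7*y^2 + y*(3*b + 29) + 4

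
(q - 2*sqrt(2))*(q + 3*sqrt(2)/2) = q^2 - sqrt(2)*q/2 - 6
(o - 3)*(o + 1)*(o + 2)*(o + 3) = o^4 + 3*o^3 - 7*o^2 - 27*o - 18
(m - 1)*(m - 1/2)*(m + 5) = m^3 + 7*m^2/2 - 7*m + 5/2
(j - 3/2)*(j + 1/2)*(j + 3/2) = j^3 + j^2/2 - 9*j/4 - 9/8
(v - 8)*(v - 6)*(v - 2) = v^3 - 16*v^2 + 76*v - 96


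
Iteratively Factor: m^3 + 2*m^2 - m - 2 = (m + 1)*(m^2 + m - 2) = (m - 1)*(m + 1)*(m + 2)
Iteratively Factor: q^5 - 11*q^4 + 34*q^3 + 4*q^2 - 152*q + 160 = (q - 4)*(q^4 - 7*q^3 + 6*q^2 + 28*q - 40) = (q - 4)*(q - 2)*(q^3 - 5*q^2 - 4*q + 20) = (q - 5)*(q - 4)*(q - 2)*(q^2 - 4) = (q - 5)*(q - 4)*(q - 2)*(q + 2)*(q - 2)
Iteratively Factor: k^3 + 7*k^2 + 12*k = (k + 4)*(k^2 + 3*k) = k*(k + 4)*(k + 3)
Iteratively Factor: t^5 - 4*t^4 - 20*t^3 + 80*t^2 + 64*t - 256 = (t - 4)*(t^4 - 20*t^2 + 64) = (t - 4)*(t + 2)*(t^3 - 2*t^2 - 16*t + 32) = (t - 4)*(t - 2)*(t + 2)*(t^2 - 16) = (t - 4)*(t - 2)*(t + 2)*(t + 4)*(t - 4)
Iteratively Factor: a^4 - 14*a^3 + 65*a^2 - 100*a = (a - 5)*(a^3 - 9*a^2 + 20*a) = a*(a - 5)*(a^2 - 9*a + 20) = a*(a - 5)*(a - 4)*(a - 5)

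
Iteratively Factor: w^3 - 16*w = (w + 4)*(w^2 - 4*w) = w*(w + 4)*(w - 4)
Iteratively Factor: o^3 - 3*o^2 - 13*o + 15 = (o - 1)*(o^2 - 2*o - 15) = (o - 5)*(o - 1)*(o + 3)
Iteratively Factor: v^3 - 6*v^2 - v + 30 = (v - 3)*(v^2 - 3*v - 10) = (v - 5)*(v - 3)*(v + 2)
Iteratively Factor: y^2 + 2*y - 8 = (y + 4)*(y - 2)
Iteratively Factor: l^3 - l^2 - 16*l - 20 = (l + 2)*(l^2 - 3*l - 10) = (l + 2)^2*(l - 5)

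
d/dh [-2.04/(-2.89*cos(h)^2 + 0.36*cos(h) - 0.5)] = (11.7912*cos(h) - 0.7344)*sin(h)/(2.89*cos(h)^2 - 0.36*cos(h) + 0.5)^2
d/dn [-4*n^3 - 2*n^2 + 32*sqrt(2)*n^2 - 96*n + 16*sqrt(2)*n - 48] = -12*n^2 - 4*n + 64*sqrt(2)*n - 96 + 16*sqrt(2)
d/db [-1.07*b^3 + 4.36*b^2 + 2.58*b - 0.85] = -3.21*b^2 + 8.72*b + 2.58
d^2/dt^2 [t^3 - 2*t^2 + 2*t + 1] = 6*t - 4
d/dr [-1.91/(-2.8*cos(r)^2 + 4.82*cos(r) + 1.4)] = (10.696*cos(r) - 9.2062)*sin(r)/(4.82*cos(r) - 1.4*cos(2*r))^2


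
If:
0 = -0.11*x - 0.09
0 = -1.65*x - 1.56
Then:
No Solution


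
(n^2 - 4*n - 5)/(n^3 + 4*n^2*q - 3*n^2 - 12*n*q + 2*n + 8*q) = (n^2 - 4*n - 5)/(n^3 + 4*n^2*q - 3*n^2 - 12*n*q + 2*n + 8*q)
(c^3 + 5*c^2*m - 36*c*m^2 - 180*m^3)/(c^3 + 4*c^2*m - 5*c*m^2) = (c^2 - 36*m^2)/(c*(c - m))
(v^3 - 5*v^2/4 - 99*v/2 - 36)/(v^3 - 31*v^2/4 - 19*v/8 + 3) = 2*(v + 6)/(2*v - 1)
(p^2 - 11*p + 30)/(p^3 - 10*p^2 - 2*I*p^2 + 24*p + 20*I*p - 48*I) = (p - 5)/(p^2 - 2*p*(2 + I) + 8*I)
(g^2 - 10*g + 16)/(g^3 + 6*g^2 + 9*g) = (g^2 - 10*g + 16)/(g*(g^2 + 6*g + 9))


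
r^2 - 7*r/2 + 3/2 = (r - 3)*(r - 1/2)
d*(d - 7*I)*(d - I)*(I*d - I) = I*d^4 + 8*d^3 - I*d^3 - 8*d^2 - 7*I*d^2 + 7*I*d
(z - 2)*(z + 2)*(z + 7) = z^3 + 7*z^2 - 4*z - 28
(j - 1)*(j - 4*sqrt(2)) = j^2 - 4*sqrt(2)*j - j + 4*sqrt(2)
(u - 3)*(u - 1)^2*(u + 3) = u^4 - 2*u^3 - 8*u^2 + 18*u - 9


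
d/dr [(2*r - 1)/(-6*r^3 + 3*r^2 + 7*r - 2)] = 3*(8*r^3 - 8*r^2 + 2*r + 1)/(36*r^6 - 36*r^5 - 75*r^4 + 66*r^3 + 37*r^2 - 28*r + 4)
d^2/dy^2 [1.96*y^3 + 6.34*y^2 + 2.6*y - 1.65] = 11.76*y + 12.68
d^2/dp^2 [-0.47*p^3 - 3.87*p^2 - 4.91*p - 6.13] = -2.82*p - 7.74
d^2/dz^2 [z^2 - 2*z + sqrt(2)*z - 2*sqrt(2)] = 2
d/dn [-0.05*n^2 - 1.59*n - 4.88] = -0.1*n - 1.59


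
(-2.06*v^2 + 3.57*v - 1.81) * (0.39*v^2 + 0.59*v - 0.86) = -0.8034*v^4 + 0.1769*v^3 + 3.172*v^2 - 4.1381*v + 1.5566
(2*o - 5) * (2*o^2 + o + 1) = 4*o^3 - 8*o^2 - 3*o - 5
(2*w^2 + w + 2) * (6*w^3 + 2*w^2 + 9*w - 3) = 12*w^5 + 10*w^4 + 32*w^3 + 7*w^2 + 15*w - 6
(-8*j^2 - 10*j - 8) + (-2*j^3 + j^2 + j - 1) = -2*j^3 - 7*j^2 - 9*j - 9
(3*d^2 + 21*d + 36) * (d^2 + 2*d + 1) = 3*d^4 + 27*d^3 + 81*d^2 + 93*d + 36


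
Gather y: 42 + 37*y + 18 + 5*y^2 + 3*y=5*y^2 + 40*y + 60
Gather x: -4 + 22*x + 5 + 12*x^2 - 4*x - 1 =12*x^2 + 18*x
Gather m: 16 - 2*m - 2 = 14 - 2*m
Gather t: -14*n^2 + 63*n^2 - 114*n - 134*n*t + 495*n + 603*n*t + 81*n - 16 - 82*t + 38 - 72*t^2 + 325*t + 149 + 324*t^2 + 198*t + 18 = 49*n^2 + 462*n + 252*t^2 + t*(469*n + 441) + 189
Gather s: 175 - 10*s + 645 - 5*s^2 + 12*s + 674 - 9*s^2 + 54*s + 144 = -14*s^2 + 56*s + 1638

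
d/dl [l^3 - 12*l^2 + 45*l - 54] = 3*l^2 - 24*l + 45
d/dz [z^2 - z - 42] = 2*z - 1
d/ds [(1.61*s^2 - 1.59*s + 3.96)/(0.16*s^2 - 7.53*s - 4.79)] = (-11.8689*s^2 - 16.691*s + 37.4349)/(0.0256*s^4 - 2.4096*s^3 + 55.1681*s^2 + 72.1374*s + 22.9441)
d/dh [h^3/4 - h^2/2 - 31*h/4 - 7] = 3*h^2/4 - h - 31/4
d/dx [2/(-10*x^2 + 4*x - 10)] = 2*(5*x - 1)/(5*x^2 - 2*x + 5)^2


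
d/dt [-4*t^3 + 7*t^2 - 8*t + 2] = -12*t^2 + 14*t - 8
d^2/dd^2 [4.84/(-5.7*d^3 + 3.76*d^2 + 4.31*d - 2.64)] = ((165.528*d - 36.3968)*(5.7*d^3 - 3.76*d^2 - 4.31*d + 2.64) - 4.84*(-34.2*d^2 + 15.04*d + 8.62)*(-17.1*d^2 + 7.52*d + 4.31))/(5.7*d^3 - 3.76*d^2 - 4.31*d + 2.64)^3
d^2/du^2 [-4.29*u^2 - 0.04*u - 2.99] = -8.58000000000000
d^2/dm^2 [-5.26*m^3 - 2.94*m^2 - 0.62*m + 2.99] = -31.56*m - 5.88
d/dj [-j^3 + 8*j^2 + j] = -3*j^2 + 16*j + 1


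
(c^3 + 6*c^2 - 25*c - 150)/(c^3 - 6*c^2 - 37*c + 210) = (c + 5)/(c - 7)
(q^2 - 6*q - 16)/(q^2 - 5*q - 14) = (q - 8)/(q - 7)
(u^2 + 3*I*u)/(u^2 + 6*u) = (u + 3*I)/(u + 6)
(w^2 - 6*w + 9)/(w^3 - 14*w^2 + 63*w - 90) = (w - 3)/(w^2 - 11*w + 30)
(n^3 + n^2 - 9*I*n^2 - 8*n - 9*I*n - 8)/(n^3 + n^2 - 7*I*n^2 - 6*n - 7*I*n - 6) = (n - 8*I)/(n - 6*I)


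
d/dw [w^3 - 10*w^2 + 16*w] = 3*w^2 - 20*w + 16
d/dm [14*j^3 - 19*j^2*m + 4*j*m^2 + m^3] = -19*j^2 + 8*j*m + 3*m^2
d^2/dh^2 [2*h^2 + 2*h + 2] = 4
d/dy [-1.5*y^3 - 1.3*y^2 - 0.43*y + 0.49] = -4.5*y^2 - 2.6*y - 0.43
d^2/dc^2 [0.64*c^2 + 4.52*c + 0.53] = 1.28000000000000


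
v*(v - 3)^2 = v^3 - 6*v^2 + 9*v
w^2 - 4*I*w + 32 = (w - 8*I)*(w + 4*I)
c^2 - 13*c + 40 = (c - 8)*(c - 5)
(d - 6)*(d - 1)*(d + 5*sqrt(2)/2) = d^3 - 7*d^2 + 5*sqrt(2)*d^2/2 - 35*sqrt(2)*d/2 + 6*d + 15*sqrt(2)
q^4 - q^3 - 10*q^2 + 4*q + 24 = (q - 3)*(q - 2)*(q + 2)^2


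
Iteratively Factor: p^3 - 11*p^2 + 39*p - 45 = (p - 3)*(p^2 - 8*p + 15) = (p - 3)^2*(p - 5)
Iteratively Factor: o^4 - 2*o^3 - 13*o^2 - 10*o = (o + 2)*(o^3 - 4*o^2 - 5*o) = (o + 1)*(o + 2)*(o^2 - 5*o) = o*(o + 1)*(o + 2)*(o - 5)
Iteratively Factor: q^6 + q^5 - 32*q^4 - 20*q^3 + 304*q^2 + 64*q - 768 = (q - 3)*(q^5 + 4*q^4 - 20*q^3 - 80*q^2 + 64*q + 256) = (q - 3)*(q + 4)*(q^4 - 20*q^2 + 64) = (q - 3)*(q + 4)^2*(q^3 - 4*q^2 - 4*q + 16) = (q - 3)*(q - 2)*(q + 4)^2*(q^2 - 2*q - 8) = (q - 4)*(q - 3)*(q - 2)*(q + 4)^2*(q + 2)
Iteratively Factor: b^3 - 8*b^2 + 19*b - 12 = (b - 3)*(b^2 - 5*b + 4) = (b - 3)*(b - 1)*(b - 4)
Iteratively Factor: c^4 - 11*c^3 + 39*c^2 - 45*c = (c - 3)*(c^3 - 8*c^2 + 15*c) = (c - 5)*(c - 3)*(c^2 - 3*c) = (c - 5)*(c - 3)^2*(c)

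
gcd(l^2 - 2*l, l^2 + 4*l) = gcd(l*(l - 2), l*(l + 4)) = l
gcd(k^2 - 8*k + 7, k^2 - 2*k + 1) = k - 1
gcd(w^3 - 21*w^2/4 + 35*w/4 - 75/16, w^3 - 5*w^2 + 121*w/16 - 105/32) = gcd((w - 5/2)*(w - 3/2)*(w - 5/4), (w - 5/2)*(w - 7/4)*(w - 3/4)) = w - 5/2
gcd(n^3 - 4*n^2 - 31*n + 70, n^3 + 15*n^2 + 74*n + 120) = n + 5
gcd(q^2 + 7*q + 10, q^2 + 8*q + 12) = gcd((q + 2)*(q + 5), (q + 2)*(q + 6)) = q + 2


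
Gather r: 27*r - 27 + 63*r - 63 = 90*r - 90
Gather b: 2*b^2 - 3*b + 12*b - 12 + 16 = 2*b^2 + 9*b + 4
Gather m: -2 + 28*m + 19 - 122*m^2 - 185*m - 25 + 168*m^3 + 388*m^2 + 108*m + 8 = 168*m^3 + 266*m^2 - 49*m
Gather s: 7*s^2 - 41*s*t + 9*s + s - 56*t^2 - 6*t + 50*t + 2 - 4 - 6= 7*s^2 + s*(10 - 41*t) - 56*t^2 + 44*t - 8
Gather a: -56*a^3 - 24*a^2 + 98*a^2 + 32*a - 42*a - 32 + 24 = -56*a^3 + 74*a^2 - 10*a - 8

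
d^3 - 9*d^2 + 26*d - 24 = (d - 4)*(d - 3)*(d - 2)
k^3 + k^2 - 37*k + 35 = (k - 5)*(k - 1)*(k + 7)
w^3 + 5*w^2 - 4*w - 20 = (w - 2)*(w + 2)*(w + 5)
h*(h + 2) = h^2 + 2*h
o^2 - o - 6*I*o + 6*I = (o - 1)*(o - 6*I)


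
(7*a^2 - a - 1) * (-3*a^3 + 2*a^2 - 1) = -21*a^5 + 17*a^4 + a^3 - 9*a^2 + a + 1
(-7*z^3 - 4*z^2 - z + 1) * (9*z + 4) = -63*z^4 - 64*z^3 - 25*z^2 + 5*z + 4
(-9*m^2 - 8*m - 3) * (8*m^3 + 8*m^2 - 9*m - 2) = -72*m^5 - 136*m^4 - 7*m^3 + 66*m^2 + 43*m + 6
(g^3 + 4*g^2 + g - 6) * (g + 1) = g^4 + 5*g^3 + 5*g^2 - 5*g - 6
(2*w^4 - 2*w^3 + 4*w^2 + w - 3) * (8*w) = 16*w^5 - 16*w^4 + 32*w^3 + 8*w^2 - 24*w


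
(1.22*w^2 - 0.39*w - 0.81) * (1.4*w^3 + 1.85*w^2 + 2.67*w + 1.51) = 1.708*w^5 + 1.711*w^4 + 1.4019*w^3 - 0.6976*w^2 - 2.7516*w - 1.2231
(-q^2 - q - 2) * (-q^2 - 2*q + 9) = q^4 + 3*q^3 - 5*q^2 - 5*q - 18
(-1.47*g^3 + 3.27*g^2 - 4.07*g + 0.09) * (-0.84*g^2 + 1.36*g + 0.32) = 1.2348*g^5 - 4.746*g^4 + 7.3956*g^3 - 4.5644*g^2 - 1.18*g + 0.0288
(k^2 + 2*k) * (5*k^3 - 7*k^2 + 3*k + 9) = 5*k^5 + 3*k^4 - 11*k^3 + 15*k^2 + 18*k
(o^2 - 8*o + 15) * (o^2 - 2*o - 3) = o^4 - 10*o^3 + 28*o^2 - 6*o - 45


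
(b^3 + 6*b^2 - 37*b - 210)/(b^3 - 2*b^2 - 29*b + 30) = (b + 7)/(b - 1)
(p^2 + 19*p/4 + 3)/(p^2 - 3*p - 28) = (p + 3/4)/(p - 7)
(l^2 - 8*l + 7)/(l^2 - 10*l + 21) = (l - 1)/(l - 3)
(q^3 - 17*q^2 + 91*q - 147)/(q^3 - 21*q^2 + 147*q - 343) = (q - 3)/(q - 7)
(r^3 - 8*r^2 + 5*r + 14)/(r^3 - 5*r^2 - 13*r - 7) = (r - 2)/(r + 1)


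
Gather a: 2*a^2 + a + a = 2*a^2 + 2*a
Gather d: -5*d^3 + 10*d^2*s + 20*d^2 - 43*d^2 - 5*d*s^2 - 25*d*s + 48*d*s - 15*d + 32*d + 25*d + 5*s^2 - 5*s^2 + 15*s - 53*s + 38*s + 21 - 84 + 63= -5*d^3 + d^2*(10*s - 23) + d*(-5*s^2 + 23*s + 42)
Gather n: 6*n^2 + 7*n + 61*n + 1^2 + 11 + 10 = 6*n^2 + 68*n + 22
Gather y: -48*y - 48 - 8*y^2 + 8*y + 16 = -8*y^2 - 40*y - 32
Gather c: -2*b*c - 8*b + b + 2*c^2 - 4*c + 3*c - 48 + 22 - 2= -7*b + 2*c^2 + c*(-2*b - 1) - 28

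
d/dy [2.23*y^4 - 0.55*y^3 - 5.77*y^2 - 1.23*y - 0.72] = 8.92*y^3 - 1.65*y^2 - 11.54*y - 1.23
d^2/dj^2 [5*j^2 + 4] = 10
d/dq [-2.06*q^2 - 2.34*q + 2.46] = -4.12*q - 2.34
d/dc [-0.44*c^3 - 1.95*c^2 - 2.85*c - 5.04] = -1.32*c^2 - 3.9*c - 2.85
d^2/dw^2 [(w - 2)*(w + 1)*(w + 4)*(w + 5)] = 12*w^2 + 48*w + 18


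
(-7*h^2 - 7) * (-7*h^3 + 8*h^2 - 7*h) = 49*h^5 - 56*h^4 + 98*h^3 - 56*h^2 + 49*h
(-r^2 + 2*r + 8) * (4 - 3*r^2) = 3*r^4 - 6*r^3 - 28*r^2 + 8*r + 32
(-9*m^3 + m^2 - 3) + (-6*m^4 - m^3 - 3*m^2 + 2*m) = -6*m^4 - 10*m^3 - 2*m^2 + 2*m - 3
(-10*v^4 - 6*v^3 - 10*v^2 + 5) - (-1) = -10*v^4 - 6*v^3 - 10*v^2 + 6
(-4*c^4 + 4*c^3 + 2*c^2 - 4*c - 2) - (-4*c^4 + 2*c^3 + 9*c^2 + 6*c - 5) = 2*c^3 - 7*c^2 - 10*c + 3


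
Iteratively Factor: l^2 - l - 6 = (l - 3)*(l + 2)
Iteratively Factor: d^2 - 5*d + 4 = (d - 1)*(d - 4)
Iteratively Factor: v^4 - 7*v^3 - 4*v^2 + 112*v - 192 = (v + 4)*(v^3 - 11*v^2 + 40*v - 48) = (v - 4)*(v + 4)*(v^2 - 7*v + 12) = (v - 4)*(v - 3)*(v + 4)*(v - 4)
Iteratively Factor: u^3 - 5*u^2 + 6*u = (u)*(u^2 - 5*u + 6) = u*(u - 2)*(u - 3)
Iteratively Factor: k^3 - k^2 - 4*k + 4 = (k - 2)*(k^2 + k - 2) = (k - 2)*(k + 2)*(k - 1)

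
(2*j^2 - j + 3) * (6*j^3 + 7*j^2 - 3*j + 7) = 12*j^5 + 8*j^4 + 5*j^3 + 38*j^2 - 16*j + 21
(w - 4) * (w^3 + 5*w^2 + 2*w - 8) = w^4 + w^3 - 18*w^2 - 16*w + 32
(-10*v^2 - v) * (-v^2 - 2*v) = 10*v^4 + 21*v^3 + 2*v^2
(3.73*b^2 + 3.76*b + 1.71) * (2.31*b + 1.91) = 8.6163*b^3 + 15.8099*b^2 + 11.1317*b + 3.2661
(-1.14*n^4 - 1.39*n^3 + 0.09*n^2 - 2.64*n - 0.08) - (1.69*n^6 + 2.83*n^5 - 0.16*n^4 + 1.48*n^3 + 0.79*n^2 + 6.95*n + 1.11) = -1.69*n^6 - 2.83*n^5 - 0.98*n^4 - 2.87*n^3 - 0.7*n^2 - 9.59*n - 1.19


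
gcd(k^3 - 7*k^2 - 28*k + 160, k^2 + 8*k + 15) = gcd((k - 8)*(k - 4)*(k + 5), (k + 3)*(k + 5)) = k + 5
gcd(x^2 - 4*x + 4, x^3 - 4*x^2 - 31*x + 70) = x - 2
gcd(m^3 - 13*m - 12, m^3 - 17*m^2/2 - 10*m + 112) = m - 4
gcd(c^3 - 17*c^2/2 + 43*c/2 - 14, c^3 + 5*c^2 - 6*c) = c - 1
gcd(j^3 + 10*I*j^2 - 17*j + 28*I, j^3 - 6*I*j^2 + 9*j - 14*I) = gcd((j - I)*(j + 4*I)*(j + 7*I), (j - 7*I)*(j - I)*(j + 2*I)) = j - I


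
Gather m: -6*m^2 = -6*m^2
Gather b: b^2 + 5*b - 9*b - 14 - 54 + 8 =b^2 - 4*b - 60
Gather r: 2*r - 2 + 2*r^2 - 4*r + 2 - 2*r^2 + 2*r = 0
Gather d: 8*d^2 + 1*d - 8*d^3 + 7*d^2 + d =-8*d^3 + 15*d^2 + 2*d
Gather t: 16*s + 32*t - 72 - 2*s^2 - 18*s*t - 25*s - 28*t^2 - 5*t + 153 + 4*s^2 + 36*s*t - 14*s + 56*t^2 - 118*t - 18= 2*s^2 - 23*s + 28*t^2 + t*(18*s - 91) + 63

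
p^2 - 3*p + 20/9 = (p - 5/3)*(p - 4/3)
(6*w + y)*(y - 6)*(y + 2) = 6*w*y^2 - 24*w*y - 72*w + y^3 - 4*y^2 - 12*y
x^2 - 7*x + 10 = (x - 5)*(x - 2)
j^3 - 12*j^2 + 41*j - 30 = (j - 6)*(j - 5)*(j - 1)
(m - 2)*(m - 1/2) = m^2 - 5*m/2 + 1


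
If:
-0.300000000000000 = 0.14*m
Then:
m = -2.14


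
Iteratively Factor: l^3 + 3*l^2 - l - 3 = (l - 1)*(l^2 + 4*l + 3) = (l - 1)*(l + 3)*(l + 1)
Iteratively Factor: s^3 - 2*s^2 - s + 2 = (s - 1)*(s^2 - s - 2) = (s - 1)*(s + 1)*(s - 2)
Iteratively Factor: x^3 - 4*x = (x - 2)*(x^2 + 2*x) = x*(x - 2)*(x + 2)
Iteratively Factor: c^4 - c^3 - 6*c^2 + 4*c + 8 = (c + 1)*(c^3 - 2*c^2 - 4*c + 8) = (c - 2)*(c + 1)*(c^2 - 4) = (c - 2)^2*(c + 1)*(c + 2)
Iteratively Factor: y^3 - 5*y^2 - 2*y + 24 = (y - 4)*(y^2 - y - 6) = (y - 4)*(y - 3)*(y + 2)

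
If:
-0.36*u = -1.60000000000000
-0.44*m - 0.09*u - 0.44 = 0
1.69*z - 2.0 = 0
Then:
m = -1.91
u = 4.44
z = 1.18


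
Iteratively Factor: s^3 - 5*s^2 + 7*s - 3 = (s - 1)*(s^2 - 4*s + 3) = (s - 1)^2*(s - 3)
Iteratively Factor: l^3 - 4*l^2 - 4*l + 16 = (l + 2)*(l^2 - 6*l + 8) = (l - 4)*(l + 2)*(l - 2)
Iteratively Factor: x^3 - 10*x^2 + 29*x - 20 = (x - 5)*(x^2 - 5*x + 4) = (x - 5)*(x - 4)*(x - 1)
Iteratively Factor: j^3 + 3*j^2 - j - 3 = (j + 3)*(j^2 - 1) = (j - 1)*(j + 3)*(j + 1)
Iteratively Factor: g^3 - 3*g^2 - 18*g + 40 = (g - 5)*(g^2 + 2*g - 8) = (g - 5)*(g - 2)*(g + 4)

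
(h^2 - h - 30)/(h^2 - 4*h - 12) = (h + 5)/(h + 2)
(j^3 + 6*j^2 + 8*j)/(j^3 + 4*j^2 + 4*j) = (j + 4)/(j + 2)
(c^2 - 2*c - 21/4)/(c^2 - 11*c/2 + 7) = (c + 3/2)/(c - 2)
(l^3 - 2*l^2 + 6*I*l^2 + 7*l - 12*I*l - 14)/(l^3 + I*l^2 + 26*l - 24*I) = (l^2 + l*(-2 + 7*I) - 14*I)/(l^2 + 2*I*l + 24)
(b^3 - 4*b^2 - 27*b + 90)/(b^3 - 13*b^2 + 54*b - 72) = (b + 5)/(b - 4)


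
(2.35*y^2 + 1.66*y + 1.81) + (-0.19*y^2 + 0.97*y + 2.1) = 2.16*y^2 + 2.63*y + 3.91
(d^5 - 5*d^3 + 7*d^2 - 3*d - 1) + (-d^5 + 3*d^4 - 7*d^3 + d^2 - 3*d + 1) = 3*d^4 - 12*d^3 + 8*d^2 - 6*d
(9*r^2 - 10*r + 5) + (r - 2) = 9*r^2 - 9*r + 3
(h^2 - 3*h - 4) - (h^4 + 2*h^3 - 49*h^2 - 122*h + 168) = -h^4 - 2*h^3 + 50*h^2 + 119*h - 172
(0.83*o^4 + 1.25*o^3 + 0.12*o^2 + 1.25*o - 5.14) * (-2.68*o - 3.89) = -2.2244*o^5 - 6.5787*o^4 - 5.1841*o^3 - 3.8168*o^2 + 8.9127*o + 19.9946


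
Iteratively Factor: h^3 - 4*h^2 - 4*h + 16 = (h - 4)*(h^2 - 4) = (h - 4)*(h - 2)*(h + 2)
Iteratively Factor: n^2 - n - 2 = (n - 2)*(n + 1)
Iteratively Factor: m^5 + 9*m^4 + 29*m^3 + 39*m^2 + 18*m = (m + 3)*(m^4 + 6*m^3 + 11*m^2 + 6*m) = (m + 1)*(m + 3)*(m^3 + 5*m^2 + 6*m) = (m + 1)*(m + 2)*(m + 3)*(m^2 + 3*m) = (m + 1)*(m + 2)*(m + 3)^2*(m)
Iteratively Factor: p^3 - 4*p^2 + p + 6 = (p - 3)*(p^2 - p - 2) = (p - 3)*(p - 2)*(p + 1)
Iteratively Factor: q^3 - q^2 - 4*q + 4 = (q + 2)*(q^2 - 3*q + 2) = (q - 2)*(q + 2)*(q - 1)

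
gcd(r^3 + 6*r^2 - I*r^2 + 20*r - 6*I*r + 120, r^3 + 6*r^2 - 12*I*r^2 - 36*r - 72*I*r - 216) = r + 6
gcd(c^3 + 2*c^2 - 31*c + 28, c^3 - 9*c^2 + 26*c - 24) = c - 4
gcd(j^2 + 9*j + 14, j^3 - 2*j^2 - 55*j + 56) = j + 7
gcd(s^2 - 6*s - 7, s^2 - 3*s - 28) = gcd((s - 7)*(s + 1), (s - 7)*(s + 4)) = s - 7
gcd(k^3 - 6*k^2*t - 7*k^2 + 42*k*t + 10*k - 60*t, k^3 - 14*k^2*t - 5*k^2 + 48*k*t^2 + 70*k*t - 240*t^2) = -k^2 + 6*k*t + 5*k - 30*t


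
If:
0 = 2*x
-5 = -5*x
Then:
No Solution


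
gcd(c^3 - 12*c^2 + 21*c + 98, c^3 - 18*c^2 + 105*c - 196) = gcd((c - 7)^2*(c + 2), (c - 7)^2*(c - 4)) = c^2 - 14*c + 49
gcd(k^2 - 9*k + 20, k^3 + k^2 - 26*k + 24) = k - 4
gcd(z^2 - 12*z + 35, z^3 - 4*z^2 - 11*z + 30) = z - 5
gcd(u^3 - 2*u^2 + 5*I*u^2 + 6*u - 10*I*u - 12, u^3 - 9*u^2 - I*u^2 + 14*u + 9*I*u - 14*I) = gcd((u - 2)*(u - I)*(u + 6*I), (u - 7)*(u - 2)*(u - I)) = u^2 + u*(-2 - I) + 2*I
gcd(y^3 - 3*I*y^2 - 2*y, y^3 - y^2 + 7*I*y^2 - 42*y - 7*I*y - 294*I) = 1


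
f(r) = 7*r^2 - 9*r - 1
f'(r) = 14*r - 9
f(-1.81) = 38.22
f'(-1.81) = -34.34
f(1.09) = -2.49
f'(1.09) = 6.26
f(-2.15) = 50.71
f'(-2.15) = -39.10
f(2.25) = 14.19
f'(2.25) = 22.50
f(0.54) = -3.82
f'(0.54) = -1.44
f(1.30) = -0.87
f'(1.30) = 9.20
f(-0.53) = 5.74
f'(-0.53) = -16.42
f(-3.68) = 126.92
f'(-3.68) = -60.52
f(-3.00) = 89.00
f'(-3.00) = -51.00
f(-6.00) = 305.00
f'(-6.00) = -93.00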